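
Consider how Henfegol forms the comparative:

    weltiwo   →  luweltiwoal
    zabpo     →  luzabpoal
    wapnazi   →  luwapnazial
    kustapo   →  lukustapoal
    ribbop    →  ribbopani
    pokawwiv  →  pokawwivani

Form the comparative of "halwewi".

luhalwewial

weltiwo and ribbop both have last vowel 'o' yet inflect differently (luweltiwoal, ribbopani), so the last vowel is not what conditions the rule; whether the stem ends in a vowel or a consonant is.
"halwewi" ends in a vowel. The stems ending in a vowel (weltiwo → luweltiwoal, zabpo → luzabpoal, wapnazi → luwapnazial) add lu- … -al around the stem.
The other pattern: stems ending in a consonant add -ani.
So halwewi → luhalwewial.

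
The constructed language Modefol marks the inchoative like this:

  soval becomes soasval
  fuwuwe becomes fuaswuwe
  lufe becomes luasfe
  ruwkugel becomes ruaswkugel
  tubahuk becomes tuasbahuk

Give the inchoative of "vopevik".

Every pair shown (soval → soasval, fuwuwe → fuaswuwe, lufe → luasfe, …) follows the same rule: insert -as- after the first vowel.
So vopevik → voaspevik.

voaspevik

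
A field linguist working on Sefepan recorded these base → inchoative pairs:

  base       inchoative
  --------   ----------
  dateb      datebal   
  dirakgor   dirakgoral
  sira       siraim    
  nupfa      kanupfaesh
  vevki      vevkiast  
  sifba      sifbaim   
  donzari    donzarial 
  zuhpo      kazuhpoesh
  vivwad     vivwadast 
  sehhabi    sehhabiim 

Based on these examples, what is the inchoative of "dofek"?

dofekal

sehhabi and vevki both end in -i yet inflect differently (sehhabiim, vevkiast), so the final letter is not what conditions the rule; the first letter is.
"dofek" begins with d-. The stems beginning with d- (dateb → datebal, donzari → donzarial, dirakgor → dirakgoral) add -al.
So dofek → dofekal.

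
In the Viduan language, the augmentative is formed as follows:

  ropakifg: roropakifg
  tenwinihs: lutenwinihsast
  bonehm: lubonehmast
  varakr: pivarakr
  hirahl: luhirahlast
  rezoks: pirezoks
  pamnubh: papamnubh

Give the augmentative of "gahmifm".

rezoks and tenwinihs both end in -s yet inflect differently (pirezoks, lutenwinihsast), so the final letter is not what conditions the rule; the second-to-last letter is.
"gahmifm" has second-to-last letter 'f'. The one such stem in the data (ropakifg → roropakifg) repeats the first consonant+vowel as a prefix (as does pamnubh), so the same rule applies.
So gahmifm → gagahmifm.

gagahmifm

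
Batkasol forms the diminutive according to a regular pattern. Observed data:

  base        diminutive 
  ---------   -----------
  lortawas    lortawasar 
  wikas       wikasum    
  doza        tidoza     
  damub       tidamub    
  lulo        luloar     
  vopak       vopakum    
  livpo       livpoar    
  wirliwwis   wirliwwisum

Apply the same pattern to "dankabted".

lortawas and wirliwwis both end in -s yet inflect differently (lortawasar, wirliwwisum), so the final letter is not what conditions the rule; the first letter is.
"dankabted" begins with d-. The stems beginning with d- (doza → tidoza, damub → tidamub) add the prefix ti-.
So dankabted → tidankabted.

tidankabted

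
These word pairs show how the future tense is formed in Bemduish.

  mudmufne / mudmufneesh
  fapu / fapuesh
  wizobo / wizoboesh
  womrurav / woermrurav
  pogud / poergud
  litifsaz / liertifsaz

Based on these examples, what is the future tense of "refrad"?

reerfrad

fapu and pogud both have last vowel 'u' yet inflect differently (fapuesh, poergud), so the last vowel is not what conditions the rule; whether the stem ends in a vowel or a consonant is.
"refrad" ends in a consonant. The stems ending in a consonant (womrurav → woermrurav, pogud → poergud, litifsaz → liertifsaz) insert -er- after the first vowel.
The other pattern: stems ending in a vowel add -esh.
So refrad → reerfrad.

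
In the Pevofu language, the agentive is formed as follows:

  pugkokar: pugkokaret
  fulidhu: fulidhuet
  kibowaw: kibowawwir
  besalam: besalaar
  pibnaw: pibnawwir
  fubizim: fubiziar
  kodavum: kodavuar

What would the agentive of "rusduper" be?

rusduperet

"rusduper" ends in -r. The one such stem in the data (pugkokar → pugkokaret) adds -et, so the same rule applies.
The other patterns: stems ending in -m drop the final letter and add -ar; stems ending in -w double the final consonant and add -ir.
So rusduper → rusduperet.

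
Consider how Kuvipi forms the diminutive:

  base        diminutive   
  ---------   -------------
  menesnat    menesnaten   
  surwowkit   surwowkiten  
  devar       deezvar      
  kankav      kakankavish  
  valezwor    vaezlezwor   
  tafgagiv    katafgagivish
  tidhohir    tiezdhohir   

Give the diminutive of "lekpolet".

devar and menesnat both have last vowel 'a' yet inflect differently (deezvar, menesnaten), so the last vowel is not what conditions the rule; the final letter is.
"lekpolet" ends in -t. The stems ending in -t (menesnat → menesnaten, surwowkit → surwowkiten) add -en.
So lekpolet → lekpoleten.

lekpoleten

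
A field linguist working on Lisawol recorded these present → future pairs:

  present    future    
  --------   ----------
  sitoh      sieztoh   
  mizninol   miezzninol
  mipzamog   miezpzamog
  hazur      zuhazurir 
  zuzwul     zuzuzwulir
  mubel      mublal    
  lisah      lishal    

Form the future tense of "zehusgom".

mizninol and zuzwul both end in -l yet inflect differently (miezzninol, zuzuzwulir), so the final letter is not what conditions the rule; the last vowel is.
"zehusgom" has last vowel 'o'. The stems whose last vowel is 'o' (sitoh → sieztoh, mizninol → miezzninol, mipzamog → miezpzamog) insert -ez- after the first vowel.
So zehusgom → zeezhusgom.

zeezhusgom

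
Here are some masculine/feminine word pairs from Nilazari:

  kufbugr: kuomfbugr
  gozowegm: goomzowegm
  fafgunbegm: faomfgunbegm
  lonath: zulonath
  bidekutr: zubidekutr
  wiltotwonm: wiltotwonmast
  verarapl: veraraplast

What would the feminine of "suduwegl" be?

suomduwegl

kufbugr and bidekutr both end in -r yet inflect differently (kuomfbugr, zubidekutr), so the final letter is not what conditions the rule; the second-to-last letter is.
"suduwegl" has second-to-last letter 'g'. The stems whose second-to-last letter is 'g' (kufbugr → kuomfbugr, gozowegm → goomzowegm, fafgunbegm → faomfgunbegm) insert -om- after the first vowel.
So suduwegl → suomduwegl.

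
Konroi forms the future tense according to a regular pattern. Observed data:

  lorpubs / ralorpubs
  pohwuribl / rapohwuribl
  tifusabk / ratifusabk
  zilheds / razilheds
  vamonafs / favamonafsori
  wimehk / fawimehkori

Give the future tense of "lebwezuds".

lorpubs and vamonafs both end in -s yet inflect differently (ralorpubs, favamonafsori), so the final letter is not what conditions the rule; the second-to-last letter is.
"lebwezuds" has second-to-last letter 'd'. The one such stem in the data (zilheds → razilheds) adds the prefix ra-, so the same rule applies.
The other pattern: stems whose second-to-last letter is 'f' or 'h' add fa- … -ori around the stem.
So lebwezuds → ralebwezuds.

ralebwezuds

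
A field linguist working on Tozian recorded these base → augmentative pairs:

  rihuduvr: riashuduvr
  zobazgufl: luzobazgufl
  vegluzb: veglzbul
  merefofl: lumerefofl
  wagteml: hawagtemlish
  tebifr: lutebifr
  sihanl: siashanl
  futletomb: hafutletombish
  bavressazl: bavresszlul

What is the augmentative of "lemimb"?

halemimbish

"lemimb" has second-to-last letter 'm'. The stems whose second-to-last letter is 'm' (futletomb → hafutletombish, wagteml → hawagtemlish) add ha- … -ish around the stem.
The other patterns: stems whose second-to-last letter is 'f' add the prefix lu-; stems whose second-to-last letter is 'z' delete the last vowel and add -ul; stems whose second-to-last letter is 'n' or 'v' insert -as- after the first vowel.
So lemimb → halemimbish.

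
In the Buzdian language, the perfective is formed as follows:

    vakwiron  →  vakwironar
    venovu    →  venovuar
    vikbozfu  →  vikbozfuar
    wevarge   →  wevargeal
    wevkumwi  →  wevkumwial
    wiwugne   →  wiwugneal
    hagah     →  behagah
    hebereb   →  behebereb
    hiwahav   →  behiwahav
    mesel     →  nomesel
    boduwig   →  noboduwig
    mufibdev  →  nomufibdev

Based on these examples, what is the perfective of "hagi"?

hiwahav and mufibdev both end in -v yet inflect differently (behiwahav, nomufibdev), so the final letter is not what conditions the rule; the first letter is.
"hagi" begins with h-. The stems beginning with h- (hagah → behagah, hebereb → behebereb, hiwahav → behiwahav) add the prefix be-.
The other patterns: stems beginning with v- add -ar; stems beginning with w- add -al; stems beginning with b- or m- add the prefix no-.
So hagi → behagi.

behagi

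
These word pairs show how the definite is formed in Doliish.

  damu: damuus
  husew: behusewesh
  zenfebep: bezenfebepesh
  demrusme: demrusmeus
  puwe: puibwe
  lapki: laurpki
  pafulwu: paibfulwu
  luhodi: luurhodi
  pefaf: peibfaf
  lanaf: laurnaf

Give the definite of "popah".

pefaf and lanaf both end in -f yet inflect differently (peibfaf, laurnaf), so the final letter is not what conditions the rule; the first letter is.
"popah" begins with p-. The stems beginning with p- (puwe → puibwe, pafulwu → paibfulwu, pefaf → peibfaf) insert -ib- after the first vowel.
The other patterns: stems beginning with h- or z- add be- … -esh around the stem; stems beginning with l- insert -ur- after the first vowel; stems beginning with d- add -us.
So popah → poibpah.

poibpah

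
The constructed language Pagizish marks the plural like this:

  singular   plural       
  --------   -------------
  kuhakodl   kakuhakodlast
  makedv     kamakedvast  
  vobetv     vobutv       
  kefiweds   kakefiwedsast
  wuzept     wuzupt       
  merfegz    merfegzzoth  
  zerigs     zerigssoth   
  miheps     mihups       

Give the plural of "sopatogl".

sopatoglloth

"sopatogl" has second-to-last letter 'g'. The stems whose second-to-last letter is 'g' (zerigs → zerigssoth, merfegz → merfegzzoth) double the final consonant and add -oth.
So sopatogl → sopatoglloth.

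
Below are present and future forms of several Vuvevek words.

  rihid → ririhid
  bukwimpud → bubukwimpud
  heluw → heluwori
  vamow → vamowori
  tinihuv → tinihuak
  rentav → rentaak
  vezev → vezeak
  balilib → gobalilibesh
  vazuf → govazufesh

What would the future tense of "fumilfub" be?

bukwimpud and heluw both have last vowel 'u' yet inflect differently (bubukwimpud, heluwori), so the last vowel is not what conditions the rule; the final letter is.
"fumilfub" ends in -b. The one such stem in the data (balilib → gobalilibesh) adds go- … -esh around the stem, so the same rule applies.
So fumilfub → gofumilfubesh.

gofumilfubesh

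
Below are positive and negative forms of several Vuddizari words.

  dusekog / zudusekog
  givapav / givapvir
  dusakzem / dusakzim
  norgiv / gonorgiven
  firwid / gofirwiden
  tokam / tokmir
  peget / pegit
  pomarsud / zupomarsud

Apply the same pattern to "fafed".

fafid

tokam and dusakzem both end in -m yet inflect differently (tokmir, dusakzim), so the final letter is not what conditions the rule; the last vowel is.
"fafed" has last vowel 'e'. The stems whose last vowel is 'e' (dusakzem → dusakzim, peget → pegit) change the last vowel to 'i'.
The other patterns: stems whose last vowel is 'a' delete the last vowel and add -ir; stems whose last vowel is 'i' add go- … -en around the stem; stems whose last vowel is 'o' or 'u' add the prefix zu-.
So fafed → fafid.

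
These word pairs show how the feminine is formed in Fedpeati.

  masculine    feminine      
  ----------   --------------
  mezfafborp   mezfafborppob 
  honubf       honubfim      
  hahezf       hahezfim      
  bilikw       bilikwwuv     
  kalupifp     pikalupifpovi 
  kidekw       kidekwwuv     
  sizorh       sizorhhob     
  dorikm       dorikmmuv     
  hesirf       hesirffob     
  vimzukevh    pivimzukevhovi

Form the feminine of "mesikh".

"mesikh" has second-to-last letter 'k'. The stems whose second-to-last letter is 'k' (bilikw → bilikwwuv, dorikm → dorikmmuv, kidekw → kidekwwuv) double the final consonant and add -uv.
So mesikh → mesikhhuv.

mesikhhuv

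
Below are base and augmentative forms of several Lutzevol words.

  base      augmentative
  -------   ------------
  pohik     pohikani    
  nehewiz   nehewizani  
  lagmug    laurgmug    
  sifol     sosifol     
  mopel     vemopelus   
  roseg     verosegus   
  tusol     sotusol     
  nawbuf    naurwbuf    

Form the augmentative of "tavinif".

tavinifani

sifol and mopel both end in -l yet inflect differently (sosifol, vemopelus), so the final letter is not what conditions the rule; the last vowel is.
"tavinif" has last vowel 'i'. The stems whose last vowel is 'i' (pohik → pohikani, nehewiz → nehewizani) add -ani.
The other patterns: stems whose last vowel is 'o' add the prefix so-; stems whose last vowel is 'e' add ve- … -us around the stem; stems whose last vowel is 'u' insert -ur- after the first vowel.
So tavinif → tavinifani.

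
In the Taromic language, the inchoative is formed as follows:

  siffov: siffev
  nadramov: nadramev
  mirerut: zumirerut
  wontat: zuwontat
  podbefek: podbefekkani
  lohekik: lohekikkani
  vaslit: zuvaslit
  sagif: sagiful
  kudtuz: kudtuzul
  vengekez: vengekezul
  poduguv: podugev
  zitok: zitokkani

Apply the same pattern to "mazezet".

zumazezet

poduguv and mirerut both have last vowel 'u' yet inflect differently (podugev, zumirerut), so the last vowel is not what conditions the rule; the final letter is.
"mazezet" ends in -t. The stems ending in -t (wontat → zuwontat, mirerut → zumirerut, vaslit → zuvaslit) add the prefix zu-.
So mazezet → zumazezet.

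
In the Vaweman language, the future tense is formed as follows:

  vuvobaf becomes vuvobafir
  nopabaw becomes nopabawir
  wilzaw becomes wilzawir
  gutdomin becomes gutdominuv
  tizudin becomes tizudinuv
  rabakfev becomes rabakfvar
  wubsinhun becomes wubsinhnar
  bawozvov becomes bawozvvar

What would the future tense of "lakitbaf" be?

gutdomin and wubsinhun both end in -n yet inflect differently (gutdominuv, wubsinhnar), so the final letter is not what conditions the rule; the last vowel is.
"lakitbaf" has last vowel 'a'. The stems whose last vowel is 'a' (vuvobaf → vuvobafir, nopabaw → nopabawir, wilzaw → wilzawir) add -ir.
So lakitbaf → lakitbafir.

lakitbafir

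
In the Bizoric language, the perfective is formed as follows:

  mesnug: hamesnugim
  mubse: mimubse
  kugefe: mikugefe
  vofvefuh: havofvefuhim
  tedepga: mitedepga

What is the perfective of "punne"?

mipunne

mubse and mesnug both begin with m- yet inflect differently (mimubse, hamesnugim), so the first letter is not what conditions the rule; whether the stem ends in a vowel or a consonant is.
"punne" ends in a vowel. The stems ending in a vowel (kugefe → mikugefe, mubse → mimubse, tedepga → mitedepga) add the prefix mi-.
The other pattern: stems ending in a consonant add ha- … -im around the stem.
So punne → mipunne.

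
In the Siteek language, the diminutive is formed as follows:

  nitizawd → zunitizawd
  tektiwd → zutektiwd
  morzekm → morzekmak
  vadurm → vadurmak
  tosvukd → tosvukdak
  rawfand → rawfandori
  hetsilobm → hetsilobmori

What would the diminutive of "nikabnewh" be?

zunikabnewh

nitizawd and tosvukd both end in -d yet inflect differently (zunitizawd, tosvukdak), so the final letter is not what conditions the rule; the second-to-last letter is.
"nikabnewh" has second-to-last letter 'w'. The stems whose second-to-last letter is 'w' (nitizawd → zunitizawd, tektiwd → zutektiwd) add the prefix zu-.
So nikabnewh → zunikabnewh.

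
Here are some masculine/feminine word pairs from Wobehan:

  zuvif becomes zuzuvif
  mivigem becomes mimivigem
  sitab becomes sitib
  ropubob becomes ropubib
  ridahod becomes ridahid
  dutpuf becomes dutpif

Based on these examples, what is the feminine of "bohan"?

zuvif and dutpuf both end in -f yet inflect differently (zuzuvif, dutpif), so the final letter is not what conditions the rule; the last vowel is.
"bohan" has last vowel 'a'. The one such stem in the data (sitab → sitib) changes the last vowel to 'i' (as do ridahod, dutpuf), so the same rule applies.
The other pattern: stems whose last vowel is 'e' or 'i' repeat the first consonant+vowel as a prefix.
So bohan → bohin.

bohin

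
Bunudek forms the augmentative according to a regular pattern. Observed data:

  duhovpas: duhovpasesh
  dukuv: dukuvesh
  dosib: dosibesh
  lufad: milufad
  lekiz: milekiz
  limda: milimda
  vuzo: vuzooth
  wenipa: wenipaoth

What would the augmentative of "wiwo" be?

wiwooth

"wiwo" begins with w-. The one such stem in the data (wenipa → wenipaoth) adds -oth, so the same rule applies.
The other patterns: stems beginning with d- add -esh; stems beginning with l- add the prefix mi-.
So wiwo → wiwooth.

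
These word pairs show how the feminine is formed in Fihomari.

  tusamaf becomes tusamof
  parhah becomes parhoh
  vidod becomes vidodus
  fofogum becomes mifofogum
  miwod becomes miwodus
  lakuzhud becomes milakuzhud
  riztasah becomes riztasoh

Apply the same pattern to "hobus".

vidod and lakuzhud both end in -d yet inflect differently (vidodus, milakuzhud), so the final letter is not what conditions the rule; the last vowel is.
"hobus" has last vowel 'u'. The stems whose last vowel is 'u' (fofogum → mifofogum, lakuzhud → milakuzhud) add the prefix mi-.
So hobus → mihobus.

mihobus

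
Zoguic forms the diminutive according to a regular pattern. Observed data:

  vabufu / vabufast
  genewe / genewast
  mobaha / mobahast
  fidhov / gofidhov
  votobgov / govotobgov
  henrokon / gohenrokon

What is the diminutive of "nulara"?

vabufu and votobgov both begin with v- yet inflect differently (vabufast, govotobgov), so the first letter is not what conditions the rule; whether the stem ends in a vowel or a consonant is.
"nulara" ends in a vowel. The stems ending in a vowel (vabufu → vabufast, genewe → genewast, mobaha → mobahast) drop the final letter and add -ast.
The other pattern: stems ending in a consonant add the prefix go-.
So nulara → nularast.

nularast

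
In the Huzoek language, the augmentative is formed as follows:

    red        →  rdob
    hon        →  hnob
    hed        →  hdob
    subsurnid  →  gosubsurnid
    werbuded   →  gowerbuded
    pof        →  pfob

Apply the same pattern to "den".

hed and werbuded both end in -d yet inflect differently (hdob, gowerbuded), so the final letter is not what conditions the rule; the number of vowels is.
"den" has 1 vowel. The stems with 1 vowel (hed → hdob, red → rdob, hon → hnob) delete the last vowel and add -ob.
So den → dnob.

dnob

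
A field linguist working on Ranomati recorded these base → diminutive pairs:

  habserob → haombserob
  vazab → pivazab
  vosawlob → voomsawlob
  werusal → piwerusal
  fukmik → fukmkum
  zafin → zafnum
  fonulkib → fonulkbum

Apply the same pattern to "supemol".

suompemol

vazab and fonulkib both end in -b yet inflect differently (pivazab, fonulkbum), so the final letter is not what conditions the rule; the last vowel is.
"supemol" has last vowel 'o'. The stems whose last vowel is 'o' (habserob → haombserob, vosawlob → voomsawlob) insert -om- after the first vowel.
The other patterns: stems whose last vowel is 'a' add the prefix pi-; stems whose last vowel is 'i' delete the last vowel and add -um.
So supemol → suompemol.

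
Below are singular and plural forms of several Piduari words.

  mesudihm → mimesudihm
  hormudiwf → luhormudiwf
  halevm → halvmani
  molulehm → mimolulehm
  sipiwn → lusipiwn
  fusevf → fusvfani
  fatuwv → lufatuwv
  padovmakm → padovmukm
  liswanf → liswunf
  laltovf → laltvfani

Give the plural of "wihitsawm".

laltovf and hormudiwf both end in -f yet inflect differently (laltvfani, luhormudiwf), so the final letter is not what conditions the rule; the second-to-last letter is.
"wihitsawm" has second-to-last letter 'w'. The stems whose second-to-last letter is 'w' (hormudiwf → luhormudiwf, fatuwv → lufatuwv, sipiwn → lusipiwn) add the prefix lu-.
The other patterns: stems whose second-to-last letter is 'v' delete the last vowel and add -ani; stems whose second-to-last letter is 'h' add the prefix mi-; stems whose second-to-last letter is 'k' or 'n' change the last vowel to 'u'.
So wihitsawm → luwihitsawm.

luwihitsawm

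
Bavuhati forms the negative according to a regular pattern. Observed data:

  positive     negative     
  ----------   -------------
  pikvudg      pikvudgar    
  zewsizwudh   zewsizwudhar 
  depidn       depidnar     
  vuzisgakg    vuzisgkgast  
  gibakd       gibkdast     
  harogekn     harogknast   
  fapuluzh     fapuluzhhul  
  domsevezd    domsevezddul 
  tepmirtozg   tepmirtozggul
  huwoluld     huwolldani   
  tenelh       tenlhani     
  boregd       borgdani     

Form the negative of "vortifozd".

pikvudg and vuzisgakg both end in -g yet inflect differently (pikvudgar, vuzisgkgast), so the final letter is not what conditions the rule; the second-to-last letter is.
"vortifozd" has second-to-last letter 'z'. The stems whose second-to-last letter is 'z' (fapuluzh → fapuluzhhul, domsevezd → domsevezddul, tepmirtozg → tepmirtozggul) double the final consonant and add -ul.
So vortifozd → vortifozddul.

vortifozddul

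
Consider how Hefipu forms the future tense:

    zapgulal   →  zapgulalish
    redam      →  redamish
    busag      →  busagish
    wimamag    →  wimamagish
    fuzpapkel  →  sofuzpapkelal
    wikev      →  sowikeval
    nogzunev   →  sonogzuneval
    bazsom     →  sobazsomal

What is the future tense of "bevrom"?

sobevromal

zapgulal and fuzpapkel both end in -l yet inflect differently (zapgulalish, sofuzpapkelal), so the final letter is not what conditions the rule; the last vowel is.
"bevrom" has last vowel 'o'. The one such stem in the data (bazsom → sobazsomal) adds so- … -al around the stem, so the same rule applies.
So bevrom → sobevromal.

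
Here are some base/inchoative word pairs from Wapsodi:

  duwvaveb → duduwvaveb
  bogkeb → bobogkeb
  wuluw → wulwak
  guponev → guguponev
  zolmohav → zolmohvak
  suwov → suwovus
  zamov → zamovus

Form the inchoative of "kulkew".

kukulkew

"kulkew" has last vowel 'e'. The stems whose last vowel is 'e' (guponev → guguponev, bogkeb → bobogkeb, duwvaveb → duduwvaveb) repeat the first consonant+vowel as a prefix.
The other patterns: stems whose last vowel is 'o' add -us; stems whose last vowel is 'a' or 'u' delete the last vowel and add -ak.
So kulkew → kukulkew.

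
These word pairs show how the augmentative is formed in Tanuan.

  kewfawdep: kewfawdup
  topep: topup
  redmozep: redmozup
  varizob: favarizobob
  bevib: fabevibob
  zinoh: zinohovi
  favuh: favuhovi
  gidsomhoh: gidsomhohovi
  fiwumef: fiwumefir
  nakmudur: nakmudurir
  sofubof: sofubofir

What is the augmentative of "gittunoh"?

gittunohovi

varizob and zinoh both have last vowel 'o' yet inflect differently (favarizobob, zinohovi), so the last vowel is not what conditions the rule; the final letter is.
"gittunoh" ends in -h. The stems ending in -h (zinoh → zinohovi, favuh → favuhovi, gidsomhoh → gidsomhohovi) add -ovi.
So gittunoh → gittunohovi.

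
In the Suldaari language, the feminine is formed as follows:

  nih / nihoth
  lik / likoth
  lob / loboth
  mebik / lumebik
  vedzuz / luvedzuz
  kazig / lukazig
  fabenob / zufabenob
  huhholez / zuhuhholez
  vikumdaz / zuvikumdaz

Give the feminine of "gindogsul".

zugindogsul

"gindogsul" has 3 vowels. The stems with 3 vowels (fabenob → zufabenob, huhholez → zuhuhholez, vikumdaz → zuvikumdaz) add the prefix zu-.
So gindogsul → zugindogsul.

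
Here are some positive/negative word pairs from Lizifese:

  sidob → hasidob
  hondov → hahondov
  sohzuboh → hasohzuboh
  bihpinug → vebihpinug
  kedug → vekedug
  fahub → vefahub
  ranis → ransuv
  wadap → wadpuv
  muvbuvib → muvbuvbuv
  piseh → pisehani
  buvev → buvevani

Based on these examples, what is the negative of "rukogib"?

rukogbuv

"rukogib" has last vowel 'i'. The stems whose last vowel is 'i' (ranis → ransuv, muvbuvib → muvbuvbuv) delete the last vowel and add -uv.
The other patterns: stems whose last vowel is 'o' add the prefix ha-; stems whose last vowel is 'u' add the prefix ve-; stems whose last vowel is 'e' add -ani.
So rukogib → rukogbuv.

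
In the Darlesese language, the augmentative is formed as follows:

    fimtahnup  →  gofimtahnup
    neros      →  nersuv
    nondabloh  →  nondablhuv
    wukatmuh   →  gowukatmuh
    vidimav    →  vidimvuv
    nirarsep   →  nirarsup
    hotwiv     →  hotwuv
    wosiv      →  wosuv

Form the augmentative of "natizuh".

gonatizuh

nirarsep and fimtahnup both end in -p yet inflect differently (nirarsup, gofimtahnup), so the final letter is not what conditions the rule; the last vowel is.
"natizuh" has last vowel 'u'. The stems whose last vowel is 'u' (fimtahnup → gofimtahnup, wukatmuh → gowukatmuh) add the prefix go-.
So natizuh → gonatizuh.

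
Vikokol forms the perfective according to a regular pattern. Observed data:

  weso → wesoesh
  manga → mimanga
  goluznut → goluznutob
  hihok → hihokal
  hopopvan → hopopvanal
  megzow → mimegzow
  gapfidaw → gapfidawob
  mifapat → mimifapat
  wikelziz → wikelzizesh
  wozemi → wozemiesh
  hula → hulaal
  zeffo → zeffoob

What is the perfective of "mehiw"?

manga and hula both end in -a yet inflect differently (mimanga, hulaal), so the final letter is not what conditions the rule; the first letter is.
"mehiw" begins with m-. The stems beginning with m- (megzow → mimegzow, manga → mimanga, mifapat → mimifapat) add the prefix mi-.
The other patterns: stems beginning with w- add -esh; stems beginning with h- add -al; stems beginning with g- or z- add -ob.
So mehiw → mimehiw.

mimehiw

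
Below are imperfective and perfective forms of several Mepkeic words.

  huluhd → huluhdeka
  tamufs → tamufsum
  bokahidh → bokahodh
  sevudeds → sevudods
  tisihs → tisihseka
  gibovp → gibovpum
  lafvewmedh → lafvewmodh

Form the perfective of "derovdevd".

derovdevdum

tisihs and sevudeds both end in -s yet inflect differently (tisihseka, sevudods), so the final letter is not what conditions the rule; the second-to-last letter is.
"derovdevd" has second-to-last letter 'v'. The one such stem in the data (gibovp → gibovpum) adds -um, so the same rule applies.
So derovdevd → derovdevdum.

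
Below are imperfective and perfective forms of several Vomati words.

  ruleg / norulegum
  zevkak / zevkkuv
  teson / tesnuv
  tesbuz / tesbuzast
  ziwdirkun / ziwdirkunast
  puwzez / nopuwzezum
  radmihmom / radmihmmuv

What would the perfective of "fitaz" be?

fitzuv

teson and ziwdirkun both end in -n yet inflect differently (tesnuv, ziwdirkunast), so the final letter is not what conditions the rule; the last vowel is.
"fitaz" has last vowel 'a'. The one such stem in the data (zevkak → zevkkuv) deletes the last vowel and adds -uv (as do teson, radmihmom), so the same rule applies.
The other patterns: stems whose last vowel is 'u' add -ast; stems whose last vowel is 'e' add no- … -um around the stem.
So fitaz → fitzuv.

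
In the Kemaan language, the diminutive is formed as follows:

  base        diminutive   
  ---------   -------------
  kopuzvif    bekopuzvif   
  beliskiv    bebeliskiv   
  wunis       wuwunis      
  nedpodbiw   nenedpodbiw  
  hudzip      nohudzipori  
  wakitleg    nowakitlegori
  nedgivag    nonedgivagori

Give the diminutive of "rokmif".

berokmif

"rokmif" ends in -f. The one such stem in the data (kopuzvif → bekopuzvif) adds the prefix be-, so the same rule applies.
The other patterns: stems ending in -s or -w repeat the first consonant+vowel as a prefix; stems ending in -g or -p add no- … -ori around the stem.
So rokmif → berokmif.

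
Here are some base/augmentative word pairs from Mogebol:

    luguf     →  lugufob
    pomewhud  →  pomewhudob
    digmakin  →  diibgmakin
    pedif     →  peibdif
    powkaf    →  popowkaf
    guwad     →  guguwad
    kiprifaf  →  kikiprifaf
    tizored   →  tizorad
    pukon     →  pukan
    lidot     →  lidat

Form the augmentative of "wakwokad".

luguf and pedif both end in -f yet inflect differently (lugufob, peibdif), so the final letter is not what conditions the rule; the last vowel is.
"wakwokad" has last vowel 'a'. The stems whose last vowel is 'a' (powkaf → popowkaf, guwad → guguwad, kiprifaf → kikiprifaf) repeat the first consonant+vowel as a prefix.
So wakwokad → wawakwokad.

wawakwokad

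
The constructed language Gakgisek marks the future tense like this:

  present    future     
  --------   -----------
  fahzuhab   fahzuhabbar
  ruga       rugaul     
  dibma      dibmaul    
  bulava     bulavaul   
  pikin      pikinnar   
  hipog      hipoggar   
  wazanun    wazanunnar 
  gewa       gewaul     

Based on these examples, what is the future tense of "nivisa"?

"nivisa" ends in -a. The stems ending in -a (dibma → dibmaul, gewa → gewaul, bulava → bulavaul) add -ul.
The other pattern: stems ending in -b, -g or -n double the final consonant and add -ar.
So nivisa → nivisaul.

nivisaul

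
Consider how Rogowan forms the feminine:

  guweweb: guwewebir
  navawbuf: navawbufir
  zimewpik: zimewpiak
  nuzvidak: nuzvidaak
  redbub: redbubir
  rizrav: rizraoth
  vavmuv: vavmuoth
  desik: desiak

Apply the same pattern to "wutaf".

nuzvidak and rizrav both have last vowel 'a' yet inflect differently (nuzvidaak, rizraoth), so the last vowel is not what conditions the rule; the final letter is.
"wutaf" ends in -f. The one such stem in the data (navawbuf → navawbufir) adds -ir, so the same rule applies.
So wutaf → wutafir.

wutafir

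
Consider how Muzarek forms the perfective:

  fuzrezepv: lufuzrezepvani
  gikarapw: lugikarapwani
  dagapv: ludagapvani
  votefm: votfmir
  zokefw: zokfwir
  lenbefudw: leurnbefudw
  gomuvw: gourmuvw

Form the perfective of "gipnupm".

lugipnupmani

gikarapw and zokefw both end in -w yet inflect differently (lugikarapwani, zokfwir), so the final letter is not what conditions the rule; the second-to-last letter is.
"gipnupm" has second-to-last letter 'p'. The stems whose second-to-last letter is 'p' (fuzrezepv → lufuzrezepvani, gikarapw → lugikarapwani, dagapv → ludagapvani) add lu- … -ani around the stem.
So gipnupm → lugipnupmani.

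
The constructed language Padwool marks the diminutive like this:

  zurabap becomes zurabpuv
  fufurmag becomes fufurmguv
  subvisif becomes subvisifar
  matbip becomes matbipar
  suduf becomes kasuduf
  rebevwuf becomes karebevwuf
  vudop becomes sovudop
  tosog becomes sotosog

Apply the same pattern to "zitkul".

kazitkul

"zitkul" has last vowel 'u'. The stems whose last vowel is 'u' (suduf → kasuduf, rebevwuf → karebevwuf) add the prefix ka-.
So zitkul → kazitkul.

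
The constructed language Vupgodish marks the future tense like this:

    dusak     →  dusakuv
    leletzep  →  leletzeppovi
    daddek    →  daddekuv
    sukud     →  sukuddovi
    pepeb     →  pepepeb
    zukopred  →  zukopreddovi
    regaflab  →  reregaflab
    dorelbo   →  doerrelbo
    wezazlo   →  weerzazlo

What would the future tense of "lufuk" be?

zukopred and pepeb both have last vowel 'e' yet inflect differently (zukopreddovi, pepepeb), so the last vowel is not what conditions the rule; the final letter is.
"lufuk" ends in -k. The stems ending in -k (dusak → dusakuv, daddek → daddekuv) add -uv.
So lufuk → lufukuv.

lufukuv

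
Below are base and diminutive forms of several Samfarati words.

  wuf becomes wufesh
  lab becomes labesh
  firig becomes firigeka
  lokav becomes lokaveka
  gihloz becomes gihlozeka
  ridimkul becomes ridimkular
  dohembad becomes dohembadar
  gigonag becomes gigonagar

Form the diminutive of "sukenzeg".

firig and gigonag both end in -g yet inflect differently (firigeka, gigonagar), so the final letter is not what conditions the rule; the number of vowels is.
"sukenzeg" has 3 vowels. The stems with 3 vowels (ridimkul → ridimkular, dohembad → dohembadar, gigonag → gigonagar) add -ar.
So sukenzeg → sukenzegar.

sukenzegar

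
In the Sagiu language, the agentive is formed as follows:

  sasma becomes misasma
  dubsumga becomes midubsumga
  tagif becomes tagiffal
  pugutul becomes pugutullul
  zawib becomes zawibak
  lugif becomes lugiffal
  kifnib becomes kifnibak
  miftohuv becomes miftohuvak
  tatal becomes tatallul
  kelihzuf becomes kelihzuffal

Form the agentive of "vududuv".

kelihzuf and pugutul both have last vowel 'u' yet inflect differently (kelihzuffal, pugutullul), so the last vowel is not what conditions the rule; the final letter is.
"vududuv" ends in -v. The one such stem in the data (miftohuv → miftohuvak) adds -ak, so the same rule applies.
So vududuv → vududuvak.

vududuvak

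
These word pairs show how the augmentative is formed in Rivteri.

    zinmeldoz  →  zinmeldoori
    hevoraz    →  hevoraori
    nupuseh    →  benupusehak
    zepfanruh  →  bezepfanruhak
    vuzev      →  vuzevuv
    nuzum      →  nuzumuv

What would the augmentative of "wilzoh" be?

bewilzohak

nupuseh and vuzev both have last vowel 'e' yet inflect differently (benupusehak, vuzevuv), so the last vowel is not what conditions the rule; the final letter is.
"wilzoh" ends in -h. The stems ending in -h (nupuseh → benupusehak, zepfanruh → bezepfanruhak) add be- … -ak around the stem.
So wilzoh → bewilzohak.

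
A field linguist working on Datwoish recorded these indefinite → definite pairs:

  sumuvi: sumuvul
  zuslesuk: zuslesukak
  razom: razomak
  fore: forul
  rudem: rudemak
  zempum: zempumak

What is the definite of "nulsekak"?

fore and rudem both have last vowel 'e' yet inflect differently (forul, rudemak), so the last vowel is not what conditions the rule; whether the stem ends in a vowel or a consonant is.
"nulsekak" ends in a consonant. The stems ending in a consonant (rudem → rudemak, razom → razomak, zempum → zempumak) add -ak.
The other pattern: stems ending in a vowel drop the final letter and add -ul.
So nulsekak → nulsekakak.

nulsekakak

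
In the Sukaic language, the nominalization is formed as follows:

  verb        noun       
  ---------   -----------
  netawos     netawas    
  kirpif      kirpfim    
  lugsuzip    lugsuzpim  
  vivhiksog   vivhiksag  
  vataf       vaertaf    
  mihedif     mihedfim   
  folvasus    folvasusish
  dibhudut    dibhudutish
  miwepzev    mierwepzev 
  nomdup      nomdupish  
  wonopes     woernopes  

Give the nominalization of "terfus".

"terfus" has last vowel 'u'. The stems whose last vowel is 'u' (folvasus → folvasusish, dibhudut → dibhudutish, nomdup → nomdupish) add -ish.
The other patterns: stems whose last vowel is 'i' delete the last vowel and add -im; stems whose last vowel is 'a' or 'e' insert -er- after the first vowel; stems whose last vowel is 'o' change the last vowel to 'a'.
So terfus → terfusish.

terfusish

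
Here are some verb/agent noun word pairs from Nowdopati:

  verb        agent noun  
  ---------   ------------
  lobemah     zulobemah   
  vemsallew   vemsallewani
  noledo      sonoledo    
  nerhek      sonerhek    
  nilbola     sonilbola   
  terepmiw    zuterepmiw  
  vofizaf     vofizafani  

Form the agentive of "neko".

vemsallew and terepmiw both end in -w yet inflect differently (vemsallewani, zuterepmiw), so the final letter is not what conditions the rule; the first letter is.
"neko" begins with n-. The stems beginning with n- (nilbola → sonilbola, nerhek → sonerhek, noledo → sonoledo) add the prefix so-.
So neko → soneko.

soneko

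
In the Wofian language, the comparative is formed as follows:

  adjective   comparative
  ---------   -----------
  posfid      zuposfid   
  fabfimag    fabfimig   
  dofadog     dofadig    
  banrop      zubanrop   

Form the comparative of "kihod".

zukihod

dofadog and banrop both have last vowel 'o' yet inflect differently (dofadig, zubanrop), so the last vowel is not what conditions the rule; the final letter is.
"kihod" ends in -d. The one such stem in the data (posfid → zuposfid) adds the prefix zu-, so the same rule applies.
The other pattern: stems ending in -g change the last vowel to 'i'.
So kihod → zukihod.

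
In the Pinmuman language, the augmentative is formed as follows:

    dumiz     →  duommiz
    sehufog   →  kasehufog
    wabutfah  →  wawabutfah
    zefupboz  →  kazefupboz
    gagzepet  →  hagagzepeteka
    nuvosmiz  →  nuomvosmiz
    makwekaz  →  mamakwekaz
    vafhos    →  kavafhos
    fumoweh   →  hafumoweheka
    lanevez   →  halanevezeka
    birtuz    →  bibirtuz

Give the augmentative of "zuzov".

kazuzov

zefupboz and birtuz both end in -z yet inflect differently (kazefupboz, bibirtuz), so the final letter is not what conditions the rule; the last vowel is.
"zuzov" has last vowel 'o'. The stems whose last vowel is 'o' (sehufog → kasehufog, zefupboz → kazefupboz, vafhos → kavafhos) add the prefix ka-.
So zuzov → kazuzov.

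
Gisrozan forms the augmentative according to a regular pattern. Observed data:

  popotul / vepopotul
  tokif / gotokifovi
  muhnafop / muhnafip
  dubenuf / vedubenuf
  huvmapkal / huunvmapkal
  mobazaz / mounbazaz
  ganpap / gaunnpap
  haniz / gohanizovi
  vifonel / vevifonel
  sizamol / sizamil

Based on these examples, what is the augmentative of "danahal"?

"danahal" has last vowel 'a'. The stems whose last vowel is 'a' (mobazaz → mounbazaz, huvmapkal → huunvmapkal, ganpap → gaunnpap) insert -un- after the first vowel.
The other patterns: stems whose last vowel is 'o' change the last vowel to 'i'; stems whose last vowel is 'i' add go- … -ovi around the stem; stems whose last vowel is 'e' or 'u' add the prefix ve-.
So danahal → daunnahal.

daunnahal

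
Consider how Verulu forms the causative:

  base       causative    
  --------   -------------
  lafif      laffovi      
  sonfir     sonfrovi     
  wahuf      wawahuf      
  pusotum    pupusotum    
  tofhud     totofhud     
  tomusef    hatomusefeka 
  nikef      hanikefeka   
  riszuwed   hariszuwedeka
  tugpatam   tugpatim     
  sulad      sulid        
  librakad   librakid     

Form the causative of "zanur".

zazanur

"zanur" has last vowel 'u'. The stems whose last vowel is 'u' (wahuf → wawahuf, pusotum → pupusotum, tofhud → totofhud) repeat the first consonant+vowel as a prefix.
The other patterns: stems whose last vowel is 'i' delete the last vowel and add -ovi; stems whose last vowel is 'e' add ha- … -eka around the stem; stems whose last vowel is 'a' change the last vowel to 'i'.
So zanur → zazanur.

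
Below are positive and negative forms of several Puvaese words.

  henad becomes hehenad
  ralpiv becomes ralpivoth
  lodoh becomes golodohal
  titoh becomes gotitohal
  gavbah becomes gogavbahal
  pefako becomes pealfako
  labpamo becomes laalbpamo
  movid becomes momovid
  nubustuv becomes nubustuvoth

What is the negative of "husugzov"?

husugzovoth

"husugzov" ends in -v. The stems ending in -v (ralpiv → ralpivoth, nubustuv → nubustuvoth) add -oth.
So husugzov → husugzovoth.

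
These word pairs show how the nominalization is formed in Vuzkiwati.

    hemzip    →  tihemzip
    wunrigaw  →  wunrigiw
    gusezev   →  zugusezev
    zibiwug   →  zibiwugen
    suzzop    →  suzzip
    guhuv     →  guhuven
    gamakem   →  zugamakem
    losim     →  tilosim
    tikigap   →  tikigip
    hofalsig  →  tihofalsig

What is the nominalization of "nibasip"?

losim and gamakem both end in -m yet inflect differently (tilosim, zugamakem), so the final letter is not what conditions the rule; the last vowel is.
"nibasip" has last vowel 'i'. The stems whose last vowel is 'i' (hemzip → tihemzip, hofalsig → tihofalsig, losim → tilosim) add the prefix ti-.
The other patterns: stems whose last vowel is 'e' add the prefix zu-; stems whose last vowel is 'u' add -en; stems whose last vowel is 'a' or 'o' change the last vowel to 'i'.
So nibasip → tinibasip.

tinibasip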